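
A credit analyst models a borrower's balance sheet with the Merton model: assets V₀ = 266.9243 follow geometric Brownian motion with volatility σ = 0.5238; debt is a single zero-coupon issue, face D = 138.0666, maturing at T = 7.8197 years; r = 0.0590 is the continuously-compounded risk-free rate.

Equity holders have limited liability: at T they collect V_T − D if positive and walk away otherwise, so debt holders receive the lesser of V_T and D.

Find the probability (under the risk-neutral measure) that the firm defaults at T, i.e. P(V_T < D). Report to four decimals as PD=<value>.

PD=0.4870

d₁ = [ln(V₀/D) + (r + σ²/2)T] / (σ√T)
   = [ln(266.9243/138.0666) + (0.0590 + 0.5·0.5238²)·7.8197] / (0.5238·√7.8197)
   = [0.659229 + 1.534094] / 1.464740 = 1.497414
d₂ = d₁ − σ√T = 1.497414 − 1.464740 = 0.032674
risk-neutral PD = N(−d₂) = N(-0.032674) = 0.486967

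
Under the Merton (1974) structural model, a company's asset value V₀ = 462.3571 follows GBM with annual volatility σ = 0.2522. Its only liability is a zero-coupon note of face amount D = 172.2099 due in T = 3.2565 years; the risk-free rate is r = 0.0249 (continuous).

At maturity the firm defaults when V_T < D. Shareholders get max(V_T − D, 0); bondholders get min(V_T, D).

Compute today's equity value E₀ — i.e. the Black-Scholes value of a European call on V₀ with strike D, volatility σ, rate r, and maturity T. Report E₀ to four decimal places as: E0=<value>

E0=303.9435

d₁ = [ln(V₀/D) + (r + σ²/2)T] / (σ√T)
   = [ln(462.3571/172.2099) + (0.0249 + 0.5·0.2522²)·3.2565] / (0.2522·√3.2565)
   = [0.987623 + 0.184651] / 0.455114 = 2.575780
d₂ = d₁ − σ√T = 2.575780 − 0.455114 = 2.120666
N(d₁) = 0.994999,  N(d₂) = 0.983025,  e^(−rT) = 0.922114
E₀ = V₀·N(d₁) − D·e^(−rT)·N(d₂)
   = 462.3571·0.994999 − 172.2099·0.922114·0.983025 = 303.943471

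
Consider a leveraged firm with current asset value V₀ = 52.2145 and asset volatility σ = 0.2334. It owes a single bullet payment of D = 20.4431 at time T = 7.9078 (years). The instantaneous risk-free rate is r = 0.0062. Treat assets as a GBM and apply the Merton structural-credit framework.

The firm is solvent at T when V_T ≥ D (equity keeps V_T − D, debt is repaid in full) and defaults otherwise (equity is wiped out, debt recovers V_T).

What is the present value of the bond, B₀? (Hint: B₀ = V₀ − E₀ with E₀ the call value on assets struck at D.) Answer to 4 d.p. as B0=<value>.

B0=18.8797

d₁ = [ln(V₀/D) + (r + σ²/2)T] / (σ√T)
   = [ln(52.2145/20.4431) + (0.0062 + 0.5·0.2334²)·7.9078] / (0.2334·√7.9078)
   = [0.937715 + 0.264419] / 0.656340 = 1.831573
d₂ = d₁ − σ√T = 1.831573 − 0.656340 = 1.175233
N(d₁) = 0.966492,  N(d₂) = 0.880049,  e^(−rT) = 0.952154
E₀ = V₀·N(d₁) − D·e^(−rT)·N(d₂)
   = 52.2145·0.966492 − 20.4431·0.952154·0.880049 = 33.334777
B₀ = V₀ − E₀ = 52.2145 − 33.334777 = 18.879723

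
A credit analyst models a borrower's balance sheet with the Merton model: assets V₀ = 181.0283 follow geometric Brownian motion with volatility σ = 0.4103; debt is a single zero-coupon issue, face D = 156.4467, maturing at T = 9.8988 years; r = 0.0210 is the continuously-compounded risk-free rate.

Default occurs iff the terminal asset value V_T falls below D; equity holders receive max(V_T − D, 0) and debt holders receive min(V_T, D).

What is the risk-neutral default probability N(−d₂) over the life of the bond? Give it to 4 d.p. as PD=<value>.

d₁ = [ln(V₀/D) + (r + σ²/2)T] / (σ√T)
   = [ln(181.0283/156.4467) + (0.0210 + 0.5·0.4103²)·9.8988] / (0.4103·√9.8988)
   = [0.145938 + 1.041087] / 1.290901 = 0.919532
d₂ = d₁ − σ√T = 0.919532 − 1.290901 = -0.371368
risk-neutral PD = N(−d₂) = N(0.371368) = 0.644818

PD=0.6448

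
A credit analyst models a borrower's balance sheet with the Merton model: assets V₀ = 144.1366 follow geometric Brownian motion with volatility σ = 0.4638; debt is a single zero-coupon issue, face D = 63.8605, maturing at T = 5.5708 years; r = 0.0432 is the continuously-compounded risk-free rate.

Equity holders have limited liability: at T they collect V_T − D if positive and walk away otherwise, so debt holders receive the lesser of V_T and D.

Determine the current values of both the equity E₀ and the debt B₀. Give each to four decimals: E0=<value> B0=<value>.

E0=101.5072 B0=42.6294

d₁ = [ln(V₀/D) + (r + σ²/2)T] / (σ√T)
   = [ln(144.1366/63.8605) + (0.0432 + 0.5·0.4638²)·5.5708] / (0.4638·√5.5708)
   = [0.814060 + 0.839827] / 1.094686 = 1.510833
d₂ = d₁ − σ√T = 1.510833 − 1.094686 = 0.416147
N(d₁) = 0.934585,  N(d₂) = 0.661349,  e^(−rT) = 0.786110
E₀ = V₀·N(d₁) − D·e^(−rT)·N(d₂)
   = 144.1366·0.934585 − 63.8605·0.786110·0.661349 = 101.507211
B₀ = V₀ − E₀ = 144.1366 − 101.507211 = 42.629389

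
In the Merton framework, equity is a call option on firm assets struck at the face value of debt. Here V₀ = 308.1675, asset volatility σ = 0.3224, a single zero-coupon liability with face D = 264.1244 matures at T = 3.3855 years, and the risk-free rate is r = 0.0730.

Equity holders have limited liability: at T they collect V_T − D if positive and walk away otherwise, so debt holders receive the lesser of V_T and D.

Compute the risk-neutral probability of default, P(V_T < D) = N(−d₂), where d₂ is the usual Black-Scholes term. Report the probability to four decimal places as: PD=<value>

PD=0.3520

d₁ = [ln(V₀/D) + (r + σ²/2)T] / (σ√T)
   = [ln(308.1675/264.1244) + (0.0730 + 0.5·0.3224²)·3.3855] / (0.3224·√3.3855)
   = [0.154223 + 0.423089] / 0.593207 = 0.973205
d₂ = d₁ − σ√T = 0.973205 − 0.593207 = 0.379998
risk-neutral PD = N(−d₂) = N(-0.379998) = 0.351974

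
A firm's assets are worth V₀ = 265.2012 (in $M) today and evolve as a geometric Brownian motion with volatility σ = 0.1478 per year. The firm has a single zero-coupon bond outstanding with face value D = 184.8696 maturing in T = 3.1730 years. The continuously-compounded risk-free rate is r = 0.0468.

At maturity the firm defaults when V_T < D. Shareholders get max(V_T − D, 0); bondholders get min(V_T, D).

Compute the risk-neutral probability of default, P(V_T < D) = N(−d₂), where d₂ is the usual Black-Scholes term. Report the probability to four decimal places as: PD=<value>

PD=0.0357

d₁ = [ln(V₀/D) + (r + σ²/2)T] / (σ√T)
   = [ln(265.2012/184.8696) + (0.0468 + 0.5·0.1478²)·3.1730] / (0.1478·√3.1730)
   = [0.360838 + 0.183153] / 0.263275 = 2.066248
d₂ = d₁ − σ√T = 2.066248 − 0.263275 = 1.802973
risk-neutral PD = N(−d₂) = N(-1.802973) = 0.035696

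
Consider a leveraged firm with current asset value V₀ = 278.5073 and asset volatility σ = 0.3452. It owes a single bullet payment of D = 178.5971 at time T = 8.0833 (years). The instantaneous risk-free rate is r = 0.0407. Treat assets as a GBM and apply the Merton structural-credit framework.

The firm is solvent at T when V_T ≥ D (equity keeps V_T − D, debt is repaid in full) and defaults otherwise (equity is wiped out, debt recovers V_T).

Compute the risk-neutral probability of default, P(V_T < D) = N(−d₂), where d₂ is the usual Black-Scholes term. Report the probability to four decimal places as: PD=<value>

d₁ = [ln(V₀/D) + (r + σ²/2)T] / (σ√T)
   = [ln(278.5073/178.5971) + (0.0407 + 0.5·0.3452²)·8.0833] / (0.3452·√8.0833)
   = [0.444312 + 0.810606] / 0.981443 = 1.278645
d₂ = d₁ − σ√T = 1.278645 − 0.981443 = 0.297202
risk-neutral PD = N(−d₂) = N(-0.297202) = 0.383156

PD=0.3832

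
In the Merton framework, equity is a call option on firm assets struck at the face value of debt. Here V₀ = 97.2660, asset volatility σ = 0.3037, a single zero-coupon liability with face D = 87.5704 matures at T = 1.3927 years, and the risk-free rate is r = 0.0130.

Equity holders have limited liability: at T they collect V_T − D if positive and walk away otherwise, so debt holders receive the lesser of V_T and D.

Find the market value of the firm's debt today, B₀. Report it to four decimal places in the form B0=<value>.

d₁ = [ln(V₀/D) + (r + σ²/2)T] / (σ√T)
   = [ln(97.2660/87.5704) + (0.0130 + 0.5·0.3037²)·1.3927] / (0.3037·√1.3927)
   = [0.105006 + 0.082332] / 0.358405 = 0.522701
d₂ = d₁ − σ√T = 0.522701 − 0.358405 = 0.164297
N(d₁) = 0.699409,  N(d₂) = 0.565251,  e^(−rT) = 0.982058
E₀ = V₀·N(d₁) − D·e^(−rT)·N(d₂)
   = 97.2660·0.699409 − 87.5704·0.982058·0.565251 = 19.417560
B₀ = V₀ − E₀ = 97.2660 − 19.417560 = 77.848440

B0=77.8484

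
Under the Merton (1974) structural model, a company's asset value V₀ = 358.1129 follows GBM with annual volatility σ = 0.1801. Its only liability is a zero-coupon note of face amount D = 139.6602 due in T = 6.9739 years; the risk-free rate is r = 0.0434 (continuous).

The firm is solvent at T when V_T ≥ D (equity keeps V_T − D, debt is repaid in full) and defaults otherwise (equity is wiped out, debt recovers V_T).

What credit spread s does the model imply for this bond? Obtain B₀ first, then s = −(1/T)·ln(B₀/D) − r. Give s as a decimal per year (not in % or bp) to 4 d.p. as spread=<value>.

spread=0.0002

d₁ = [ln(V₀/D) + (r + σ²/2)T] / (σ√T)
   = [ln(358.1129/139.6602) + (0.0434 + 0.5·0.1801²)·6.9739] / (0.1801·√6.9739)
   = [0.941636 + 0.415770] / 0.475611 = 2.854028
d₂ = d₁ − σ√T = 2.854028 − 0.475611 = 2.378417
N(d₁) = 0.997842,  N(d₂) = 0.991306,  e^(−rT) = 0.738845
E₀ = V₀·N(d₁) − D·e^(−rT)·N(d₂)
   = 358.1129·0.997842 − 139.6602·0.738845·0.991306 = 255.049775
B₀ = V₀ − E₀ = 358.1129 − 255.049775 = 103.063125
spread = −(1/T)·ln(B₀/D) − r = −(1/6.9739)·ln(103.063125/139.6602) − 0.0434 = 0.00017256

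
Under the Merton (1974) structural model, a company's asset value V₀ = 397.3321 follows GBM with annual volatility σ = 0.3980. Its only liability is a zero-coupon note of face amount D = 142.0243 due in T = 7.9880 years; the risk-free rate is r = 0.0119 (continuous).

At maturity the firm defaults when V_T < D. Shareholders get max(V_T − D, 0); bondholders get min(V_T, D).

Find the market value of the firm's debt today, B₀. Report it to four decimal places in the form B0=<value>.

B0=109.8972

d₁ = [ln(V₀/D) + (r + σ²/2)T] / (σ√T)
   = [ln(397.3321/142.0243) + (0.0119 + 0.5·0.3980²)·7.9880] / (0.3980·√7.9880)
   = [1.028774 + 0.727723] / 1.124869 = 1.561512
d₂ = d₁ − σ√T = 1.561512 − 1.124869 = 0.436643
N(d₁) = 0.940799,  N(d₂) = 0.668815,  e^(−rT) = 0.909321
E₀ = V₀·N(d₁) − D·e^(−rT)·N(d₂)
   = 397.3321·0.940799 − 142.0243·0.909321·0.668815 = 287.434921
B₀ = V₀ − E₀ = 397.3321 − 287.434921 = 109.897179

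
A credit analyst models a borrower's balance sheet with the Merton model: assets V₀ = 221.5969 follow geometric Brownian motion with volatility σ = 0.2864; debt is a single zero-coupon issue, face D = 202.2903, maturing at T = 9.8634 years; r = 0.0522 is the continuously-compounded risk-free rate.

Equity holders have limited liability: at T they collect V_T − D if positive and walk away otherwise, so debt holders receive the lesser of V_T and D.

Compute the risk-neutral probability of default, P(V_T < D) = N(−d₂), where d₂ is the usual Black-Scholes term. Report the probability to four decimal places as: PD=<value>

d₁ = [ln(V₀/D) + (r + σ²/2)T] / (σ√T)
   = [ln(221.5969/202.2903) + (0.0522 + 0.5·0.2864²)·9.8634] / (0.2864·√9.8634)
   = [0.091156 + 0.919392] / 0.899469 = 1.123494
d₂ = d₁ − σ√T = 1.123494 − 0.899469 = 0.224024
risk-neutral PD = N(−d₂) = N(-0.224024) = 0.411369

PD=0.4114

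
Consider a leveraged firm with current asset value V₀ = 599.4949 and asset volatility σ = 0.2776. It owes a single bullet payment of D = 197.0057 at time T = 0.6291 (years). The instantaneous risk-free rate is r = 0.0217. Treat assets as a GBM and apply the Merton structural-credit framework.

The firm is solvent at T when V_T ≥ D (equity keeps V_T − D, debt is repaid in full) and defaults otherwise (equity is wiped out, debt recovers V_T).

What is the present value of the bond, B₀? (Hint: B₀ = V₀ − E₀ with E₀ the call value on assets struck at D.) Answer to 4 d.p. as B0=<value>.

d₁ = [ln(V₀/D) + (r + σ²/2)T] / (σ√T)
   = [ln(599.4949/197.0057) + (0.0217 + 0.5·0.2776²)·0.6291] / (0.2776·√0.6291)
   = [1.112855 + 0.037891] / 0.220181 = 5.226370
d₂ = d₁ − σ√T = 5.226370 − 0.220181 = 5.006190
N(d₁) = 1.000000,  N(d₂) = 1.000000,  e^(−rT) = 0.986441
E₀ = V₀·N(d₁) − D·e^(−rT)·N(d₂)
   = 599.4949·1.000000 − 197.0057·0.986441·1.000000 = 405.160346
B₀ = V₀ − E₀ = 599.4949 − 405.160346 = 194.334554

B0=194.3346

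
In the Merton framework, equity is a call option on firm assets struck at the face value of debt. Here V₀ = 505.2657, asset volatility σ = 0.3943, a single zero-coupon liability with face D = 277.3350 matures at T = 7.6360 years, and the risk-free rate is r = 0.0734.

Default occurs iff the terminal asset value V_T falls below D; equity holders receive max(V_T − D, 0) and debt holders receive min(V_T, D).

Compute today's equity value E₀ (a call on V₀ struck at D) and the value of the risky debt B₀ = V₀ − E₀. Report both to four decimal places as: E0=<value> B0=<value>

E0=367.5150 B0=137.7507

d₁ = [ln(V₀/D) + (r + σ²/2)T] / (σ√T)
   = [ln(505.2657/277.3350) + (0.0734 + 0.5·0.3943²)·7.6360] / (0.3943·√7.6360)
   = [0.599858 + 1.154076] / 1.089582 = 1.609732
d₂ = d₁ − σ√T = 1.609732 − 1.089582 = 0.520151
N(d₁) = 0.946272,  N(d₂) = 0.698521,  e^(−rT) = 0.570934
E₀ = V₀·N(d₁) − D·e^(−rT)·N(d₂)
   = 505.2657·0.946272 − 277.3350·0.570934·0.698521 = 367.515026
B₀ = V₀ − E₀ = 505.2657 − 367.515026 = 137.750674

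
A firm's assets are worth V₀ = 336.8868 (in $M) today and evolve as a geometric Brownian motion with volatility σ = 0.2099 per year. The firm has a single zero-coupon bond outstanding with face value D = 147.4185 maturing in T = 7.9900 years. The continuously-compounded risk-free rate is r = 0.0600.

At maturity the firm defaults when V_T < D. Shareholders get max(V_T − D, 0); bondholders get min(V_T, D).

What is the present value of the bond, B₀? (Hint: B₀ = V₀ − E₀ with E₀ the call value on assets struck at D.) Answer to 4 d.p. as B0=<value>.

d₁ = [ln(V₀/D) + (r + σ²/2)T] / (σ√T)
   = [ln(336.8868/147.4185) + (0.0600 + 0.5·0.2099²)·7.9900] / (0.2099·√7.9900)
   = [0.826471 + 0.655412] / 0.593316 = 2.497630
d₂ = d₁ − σ√T = 2.497630 − 0.593316 = 1.904315
N(d₁) = 0.993749,  N(d₂) = 0.971565,  e^(−rT) = 0.619155
E₀ = V₀·N(d₁) − D·e^(−rT)·N(d₂)
   = 336.8868·0.993749 − 147.4185·0.619155·0.971565 = 246.101308
B₀ = V₀ − E₀ = 336.8868 − 246.101308 = 90.785492

B0=90.7855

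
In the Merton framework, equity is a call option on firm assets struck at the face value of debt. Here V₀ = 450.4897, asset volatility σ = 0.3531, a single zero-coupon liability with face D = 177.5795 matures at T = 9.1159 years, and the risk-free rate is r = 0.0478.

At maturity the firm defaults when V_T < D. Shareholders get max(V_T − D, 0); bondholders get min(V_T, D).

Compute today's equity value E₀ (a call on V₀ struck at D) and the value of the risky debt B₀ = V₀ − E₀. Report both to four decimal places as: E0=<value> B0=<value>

E0=346.0414 B0=104.4483

d₁ = [ln(V₀/D) + (r + σ²/2)T] / (σ√T)
   = [ln(450.4897/177.5795) + (0.0478 + 0.5·0.3531²)·9.1159] / (0.3531·√9.1159)
   = [0.930917 + 1.004023] / 1.066099 = 1.814973
d₂ = d₁ − σ√T = 1.814973 − 1.066099 = 0.748874
N(d₁) = 0.965236,  N(d₂) = 0.773033,  e^(−rT) = 0.646786
E₀ = V₀·N(d₁) − D·e^(−rT)·N(d₂)
   = 450.4897·0.965236 − 177.5795·0.646786·0.773033 = 346.041403
B₀ = V₀ − E₀ = 450.4897 − 346.041403 = 104.448297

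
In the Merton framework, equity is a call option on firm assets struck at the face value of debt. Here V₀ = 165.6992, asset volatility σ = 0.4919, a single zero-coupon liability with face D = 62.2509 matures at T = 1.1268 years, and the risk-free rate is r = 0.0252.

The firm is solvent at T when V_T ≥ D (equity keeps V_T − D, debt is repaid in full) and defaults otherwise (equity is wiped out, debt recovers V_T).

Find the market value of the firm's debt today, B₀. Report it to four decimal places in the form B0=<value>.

d₁ = [ln(V₀/D) + (r + σ²/2)T] / (σ√T)
   = [ln(165.6992/62.2509) + (0.0252 + 0.5·0.4919²)·1.1268] / (0.4919·√1.1268)
   = [0.979001 + 0.164719] / 0.522156 = 2.190380
d₂ = d₁ − σ√T = 2.190380 − 0.522156 = 1.668224
N(d₁) = 0.985752,  N(d₂) = 0.952364,  e^(−rT) = 0.972004
E₀ = V₀·N(d₁) − D·e^(−rT)·N(d₂)
   = 165.6992·0.985752 − 62.2509·0.972004·0.952364 = 105.712480
B₀ = V₀ − E₀ = 165.6992 − 105.712480 = 59.986720

B0=59.9867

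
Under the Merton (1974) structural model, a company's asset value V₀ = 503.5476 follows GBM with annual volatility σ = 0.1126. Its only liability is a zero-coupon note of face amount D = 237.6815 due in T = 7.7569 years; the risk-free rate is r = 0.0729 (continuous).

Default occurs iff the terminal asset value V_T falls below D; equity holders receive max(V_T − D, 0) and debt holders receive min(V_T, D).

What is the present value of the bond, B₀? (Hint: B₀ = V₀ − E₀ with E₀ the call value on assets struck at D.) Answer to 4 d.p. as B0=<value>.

d₁ = [ln(V₀/D) + (r + σ²/2)T] / (σ√T)
   = [ln(503.5476/237.6815) + (0.0729 + 0.5·0.1126²)·7.7569] / (0.1126·√7.7569)
   = [0.750747 + 0.614652] / 0.313605 = 4.353885
d₂ = d₁ − σ√T = 4.353885 − 0.313605 = 4.040281
N(d₁) = 0.999993,  N(d₂) = 0.999973,  e^(−rT) = 0.568089
E₀ = V₀·N(d₁) − D·e^(−rT)·N(d₂)
   = 503.5476·0.999993 − 237.6815·0.568089·0.999973 = 368.523703
B₀ = V₀ − E₀ = 503.5476 − 368.523703 = 135.023897

B0=135.0239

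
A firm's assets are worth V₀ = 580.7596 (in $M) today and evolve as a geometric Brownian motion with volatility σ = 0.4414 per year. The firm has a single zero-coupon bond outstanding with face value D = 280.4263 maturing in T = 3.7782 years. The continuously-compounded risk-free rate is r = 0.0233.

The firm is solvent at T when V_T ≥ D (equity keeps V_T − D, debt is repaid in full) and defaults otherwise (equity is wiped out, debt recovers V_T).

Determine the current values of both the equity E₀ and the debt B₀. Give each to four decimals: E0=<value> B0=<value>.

E0=352.5514 B0=228.2082

d₁ = [ln(V₀/D) + (r + σ²/2)T] / (σ√T)
   = [ln(580.7596/280.4263) + (0.0233 + 0.5·0.4414²)·3.7782] / (0.4414·√3.7782)
   = [0.728026 + 0.456093] / 0.857975 = 1.380132
d₂ = d₁ − σ√T = 1.380132 − 0.857975 = 0.522156
N(d₁) = 0.916227,  N(d₂) = 0.699219,  e^(−rT) = 0.915732
E₀ = V₀·N(d₁) − D·e^(−rT)·N(d₂)
   = 580.7596·0.916227 − 280.4263·0.915732·0.699219 = 352.551444
B₀ = V₀ − E₀ = 580.7596 − 352.551444 = 228.208156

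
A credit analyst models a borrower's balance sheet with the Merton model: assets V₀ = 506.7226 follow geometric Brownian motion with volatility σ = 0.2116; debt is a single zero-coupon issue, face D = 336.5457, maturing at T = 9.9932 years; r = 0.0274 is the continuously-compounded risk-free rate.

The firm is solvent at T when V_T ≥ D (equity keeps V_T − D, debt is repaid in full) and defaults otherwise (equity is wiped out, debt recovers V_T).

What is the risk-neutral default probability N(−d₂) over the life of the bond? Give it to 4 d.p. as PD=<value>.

d₁ = [ln(V₀/D) + (r + σ²/2)T] / (σ√T)
   = [ln(506.7226/336.5457) + (0.0274 + 0.5·0.2116²)·9.9932] / (0.2116·√9.9932)
   = [0.409230 + 0.497534] / 0.668910 = 1.355584
d₂ = d₁ − σ√T = 1.355584 − 0.668910 = 0.686673
risk-neutral PD = N(−d₂) = N(-0.686673) = 0.246144

PD=0.2461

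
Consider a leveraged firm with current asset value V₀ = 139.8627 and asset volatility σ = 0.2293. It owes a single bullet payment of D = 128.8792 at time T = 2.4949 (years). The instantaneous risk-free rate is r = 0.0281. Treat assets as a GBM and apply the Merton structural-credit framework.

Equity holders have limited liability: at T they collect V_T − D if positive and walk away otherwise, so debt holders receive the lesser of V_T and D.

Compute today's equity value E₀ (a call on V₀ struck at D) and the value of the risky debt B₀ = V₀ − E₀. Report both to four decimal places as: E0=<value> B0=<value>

E0=30.1353 B0=109.7274

d₁ = [ln(V₀/D) + (r + σ²/2)T] / (σ√T)
   = [ln(139.8627/128.8792) + (0.0281 + 0.5·0.2293²)·2.4949] / (0.2293·√2.4949)
   = [0.081786 + 0.135696] / 0.362185 = 0.600470
d₂ = d₁ − σ√T = 0.600470 − 0.362185 = 0.238285
N(d₁) = 0.725904,  N(d₂) = 0.594170,  e^(−rT) = 0.932294
E₀ = V₀·N(d₁) − D·e^(−rT)·N(d₂)
   = 139.8627·0.725904 − 128.8792·0.932294·0.594170 = 30.135314
B₀ = V₀ − E₀ = 139.8627 − 30.135314 = 109.727386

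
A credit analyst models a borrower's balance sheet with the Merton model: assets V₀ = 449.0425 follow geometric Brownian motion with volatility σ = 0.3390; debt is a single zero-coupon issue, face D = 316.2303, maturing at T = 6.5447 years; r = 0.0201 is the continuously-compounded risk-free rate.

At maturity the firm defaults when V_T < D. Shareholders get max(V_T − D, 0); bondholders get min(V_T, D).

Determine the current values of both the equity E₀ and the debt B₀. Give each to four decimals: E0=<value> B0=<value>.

E0=224.5393 B0=224.5032

d₁ = [ln(V₀/D) + (r + σ²/2)T] / (σ√T)
   = [ln(449.0425/316.2303) + (0.0201 + 0.5·0.3390²)·6.5447] / (0.3390·√6.5447)
   = [0.350647 + 0.507610] / 0.867251 = 0.989630
d₂ = d₁ − σ√T = 0.989630 − 0.867251 = 0.122379
N(d₁) = 0.838822,  N(d₂) = 0.548701,  e^(−rT) = 0.876737
E₀ = V₀·N(d₁) − D·e^(−rT)·N(d₂)
   = 449.0425·0.838822 − 316.2303·0.876737·0.548701 = 224.539265
B₀ = V₀ − E₀ = 449.0425 − 224.539265 = 224.503235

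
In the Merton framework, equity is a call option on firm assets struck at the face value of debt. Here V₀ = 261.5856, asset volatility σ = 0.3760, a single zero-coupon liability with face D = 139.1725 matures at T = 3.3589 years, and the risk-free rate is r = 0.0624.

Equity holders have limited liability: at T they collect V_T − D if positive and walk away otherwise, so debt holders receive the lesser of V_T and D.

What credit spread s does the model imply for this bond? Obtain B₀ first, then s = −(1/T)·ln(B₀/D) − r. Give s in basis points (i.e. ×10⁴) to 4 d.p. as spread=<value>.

d₁ = [ln(V₀/D) + (r + σ²/2)T] / (σ√T)
   = [ln(261.5856/139.1725) + (0.0624 + 0.5·0.3760²)·3.3589] / (0.3760·√3.3589)
   = [0.631047 + 0.447029] / 0.689107 = 1.564456
d₂ = d₁ − σ√T = 1.564456 − 0.689107 = 0.875349
N(d₁) = 0.941145,  N(d₂) = 0.809308,  e^(−rT) = 0.810912
E₀ = V₀·N(d₁) − D·e^(−rT)·N(d₂)
   = 261.5856·0.941145 − 139.1725·0.810912·0.809308 = 154.854076
B₀ = V₀ − E₀ = 261.5856 − 154.854076 = 106.731524
spread = −(1/T)·ln(B₀/D) − r = −(1/3.3589)·ln(106.731524/139.1725) − 0.0624 = 0.01661325
in basis points: 0.01661325 × 10⁴ = 166.1325 bp

spread=166.1325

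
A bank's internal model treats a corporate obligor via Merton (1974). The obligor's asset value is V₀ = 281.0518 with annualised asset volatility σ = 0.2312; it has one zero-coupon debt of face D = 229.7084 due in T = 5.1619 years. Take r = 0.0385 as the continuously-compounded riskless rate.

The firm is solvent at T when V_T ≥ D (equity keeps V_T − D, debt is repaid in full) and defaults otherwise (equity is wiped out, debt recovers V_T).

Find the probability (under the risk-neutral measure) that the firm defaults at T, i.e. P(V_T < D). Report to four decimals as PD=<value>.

d₁ = [ln(V₀/D) + (r + σ²/2)T] / (σ√T)
   = [ln(281.0518/229.7084) + (0.0385 + 0.5·0.2312²)·5.1619] / (0.2312·√5.1619)
   = [0.201728 + 0.336694] / 0.525282 = 1.025015
d₂ = d₁ − σ√T = 1.025015 − 0.525282 = 0.499733
risk-neutral PD = N(−d₂) = N(-0.499733) = 0.308632

PD=0.3086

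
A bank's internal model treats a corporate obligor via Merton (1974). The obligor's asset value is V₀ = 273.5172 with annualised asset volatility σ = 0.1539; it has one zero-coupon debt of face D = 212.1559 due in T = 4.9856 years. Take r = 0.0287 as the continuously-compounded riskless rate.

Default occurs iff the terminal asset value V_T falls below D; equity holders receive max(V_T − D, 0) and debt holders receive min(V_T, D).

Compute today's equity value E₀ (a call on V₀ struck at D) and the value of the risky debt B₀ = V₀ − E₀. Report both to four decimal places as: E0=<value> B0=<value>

d₁ = [ln(V₀/D) + (r + σ²/2)T] / (σ√T)
   = [ln(273.5172/212.1559) + (0.0287 + 0.5·0.1539²)·4.9856] / (0.1539·√4.9856)
   = [0.254043 + 0.202129] / 0.343635 = 1.327491
d₂ = d₁ − σ√T = 1.327491 − 0.343635 = 0.983856
N(d₁) = 0.907827,  N(d₂) = 0.837407,  e^(−rT) = 0.866679
E₀ = V₀·N(d₁) − D·e^(−rT)·N(d₂)
   = 273.5172·0.907827 − 212.1559·0.866679·0.837407 = 94.331385
B₀ = V₀ − E₀ = 273.5172 − 94.331385 = 179.185815

E0=94.3314 B0=179.1858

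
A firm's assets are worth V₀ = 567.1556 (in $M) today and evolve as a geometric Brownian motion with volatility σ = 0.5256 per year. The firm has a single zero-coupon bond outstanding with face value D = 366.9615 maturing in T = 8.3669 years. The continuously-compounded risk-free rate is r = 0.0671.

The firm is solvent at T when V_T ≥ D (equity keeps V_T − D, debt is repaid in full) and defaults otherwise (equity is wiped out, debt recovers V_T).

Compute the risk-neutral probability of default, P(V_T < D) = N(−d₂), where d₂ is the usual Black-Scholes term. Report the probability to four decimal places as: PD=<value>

d₁ = [ln(V₀/D) + (r + σ²/2)T] / (σ√T)
   = [ln(567.1556/366.9615) + (0.0671 + 0.5·0.5256²)·8.3669] / (0.5256·√8.3669)
   = [0.435377 + 1.717119] / 1.520329 = 1.415809
d₂ = d₁ − σ√T = 1.415809 − 1.520329 = -0.104520
risk-neutral PD = N(−d₂) = N(0.104520) = 0.541622

PD=0.5416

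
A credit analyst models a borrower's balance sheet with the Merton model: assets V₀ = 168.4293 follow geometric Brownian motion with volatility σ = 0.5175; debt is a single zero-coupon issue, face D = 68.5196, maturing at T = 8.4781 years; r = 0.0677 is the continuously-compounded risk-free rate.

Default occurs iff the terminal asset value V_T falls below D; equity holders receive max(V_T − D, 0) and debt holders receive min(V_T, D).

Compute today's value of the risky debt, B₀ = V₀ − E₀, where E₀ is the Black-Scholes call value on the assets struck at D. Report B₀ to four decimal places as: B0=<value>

d₁ = [ln(V₀/D) + (r + σ²/2)T] / (σ√T)
   = [ln(168.4293/68.5196) + (0.0677 + 0.5·0.5175²)·8.4781] / (0.5175·√8.4781)
   = [0.899396 + 1.709211] / 1.506814 = 1.731208
d₂ = d₁ − σ√T = 1.731208 − 1.506814 = 0.224394
N(d₁) = 0.958293,  N(d₂) = 0.588775,  e^(−rT) = 0.563286
E₀ = V₀·N(d₁) − D·e^(−rT)·N(d₂)
   = 168.4293·0.958293 − 68.5196·0.563286·0.588775 = 138.680129
B₀ = V₀ − E₀ = 168.4293 − 138.680129 = 29.749171

B0=29.7492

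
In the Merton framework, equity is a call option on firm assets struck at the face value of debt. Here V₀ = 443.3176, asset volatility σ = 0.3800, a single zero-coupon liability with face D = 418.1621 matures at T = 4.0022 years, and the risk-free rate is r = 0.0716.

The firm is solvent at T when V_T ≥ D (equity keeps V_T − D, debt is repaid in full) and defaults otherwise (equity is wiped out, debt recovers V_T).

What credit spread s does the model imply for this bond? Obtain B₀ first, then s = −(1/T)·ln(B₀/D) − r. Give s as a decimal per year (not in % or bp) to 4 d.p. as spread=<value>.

d₁ = [ln(V₀/D) + (r + σ²/2)T] / (σ√T)
   = [ln(443.3176/418.1621) + (0.0716 + 0.5·0.3800²)·4.0022] / (0.3800·√4.0022)
   = [0.058417 + 0.575516] / 0.760209 = 0.833894
d₂ = d₁ − σ√T = 0.833894 − 0.760209 = 0.073685
N(d₁) = 0.797830,  N(d₂) = 0.529369,  e^(−rT) = 0.750844
E₀ = V₀·N(d₁) − D·e^(−rT)·N(d₂)
   = 443.3176·0.797830 − 418.1621·0.750844·0.529369 = 187.483422
B₀ = V₀ − E₀ = 443.3176 − 187.483422 = 255.834178
spread = −(1/T)·ln(B₀/D) − r = −(1/4.0022)·ln(255.834178/418.1621) − 0.0716 = 0.05116739

spread=0.0512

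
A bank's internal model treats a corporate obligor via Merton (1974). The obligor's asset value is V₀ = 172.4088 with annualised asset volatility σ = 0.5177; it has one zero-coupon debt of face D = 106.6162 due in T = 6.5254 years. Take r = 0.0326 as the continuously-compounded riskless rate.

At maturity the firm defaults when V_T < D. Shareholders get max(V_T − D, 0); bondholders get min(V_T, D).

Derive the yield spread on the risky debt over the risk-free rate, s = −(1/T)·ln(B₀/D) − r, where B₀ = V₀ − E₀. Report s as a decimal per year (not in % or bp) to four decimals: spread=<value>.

d₁ = [ln(V₀/D) + (r + σ²/2)T] / (σ√T)
   = [ln(172.4088/106.6162) + (0.0326 + 0.5·0.5177²)·6.5254] / (0.5177·√6.5254)
   = [0.480633 + 1.087175] / 1.322458 = 1.185526
d₂ = d₁ − σ√T = 1.185526 − 1.322458 = -0.136931
N(d₁) = 0.882095,  N(d₂) = 0.445543,  e^(−rT) = 0.808376
E₀ = V₀·N(d₁) − D·e^(−rT)·N(d₂)
   = 172.4088·0.882095 − 106.6162·0.808376·0.445543 = 113.681470
B₀ = V₀ − E₀ = 172.4088 − 113.681470 = 58.727330
spread = −(1/T)·ln(B₀/D) − r = −(1/6.5254)·ln(58.727330/106.6162) − 0.0326 = 0.05878601

spread=0.0588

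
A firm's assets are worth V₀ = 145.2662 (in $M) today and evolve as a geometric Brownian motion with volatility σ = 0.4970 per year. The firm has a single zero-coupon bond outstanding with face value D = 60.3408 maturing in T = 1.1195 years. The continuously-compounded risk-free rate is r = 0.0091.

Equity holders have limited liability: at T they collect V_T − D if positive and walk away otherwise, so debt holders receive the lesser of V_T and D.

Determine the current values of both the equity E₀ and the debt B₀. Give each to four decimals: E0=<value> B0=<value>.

d₁ = [ln(V₀/D) + (r + σ²/2)T] / (σ√T)
   = [ln(145.2662/60.3408) + (0.0091 + 0.5·0.4970²)·1.1195] / (0.4970·√1.1195)
   = [0.878559 + 0.148451] / 0.525858 = 1.953018
d₂ = d₁ − σ√T = 1.953018 − 0.525858 = 1.427160
N(d₁) = 0.974591,  N(d₂) = 0.923233,  e^(−rT) = 0.989864
E₀ = V₀·N(d₁) − D·e^(−rT)·N(d₂)
   = 145.2662·0.974591 − 60.3408·0.989864·0.923233 = 86.431193
B₀ = V₀ − E₀ = 145.2662 − 86.431193 = 58.835007

E0=86.4312 B0=58.8350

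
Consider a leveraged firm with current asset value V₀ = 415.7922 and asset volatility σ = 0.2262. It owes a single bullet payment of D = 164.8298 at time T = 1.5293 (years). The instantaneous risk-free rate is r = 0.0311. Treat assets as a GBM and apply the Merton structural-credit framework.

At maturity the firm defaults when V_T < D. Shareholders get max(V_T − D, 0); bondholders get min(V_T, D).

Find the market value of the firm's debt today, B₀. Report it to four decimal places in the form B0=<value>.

B0=157.1693

d₁ = [ln(V₀/D) + (r + σ²/2)T] / (σ√T)
   = [ln(415.7922/164.8298) + (0.0311 + 0.5·0.2262²)·1.5293] / (0.2262·√1.5293)
   = [0.925272 + 0.086686] / 0.279730 = 3.617624
d₂ = d₁ − σ√T = 3.617624 − 0.279730 = 3.337894
N(d₁) = 0.999851,  N(d₂) = 0.999578,  e^(−rT) = 0.953552
E₀ = V₀·N(d₁) − D·e^(−rT)·N(d₂)
   = 415.7922·0.999851 − 164.8298·0.953552·0.999578 = 258.622929
B₀ = V₀ − E₀ = 415.7922 − 258.622929 = 157.169271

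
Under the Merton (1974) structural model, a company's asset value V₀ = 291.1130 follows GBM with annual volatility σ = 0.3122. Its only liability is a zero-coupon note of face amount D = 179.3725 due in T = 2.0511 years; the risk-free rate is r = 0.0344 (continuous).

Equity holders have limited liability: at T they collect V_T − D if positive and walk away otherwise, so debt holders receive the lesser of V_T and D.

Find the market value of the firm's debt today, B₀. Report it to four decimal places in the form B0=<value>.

d₁ = [ln(V₀/D) + (r + σ²/2)T] / (σ√T)
   = [ln(291.1130/179.3725) + (0.0344 + 0.5·0.3122²)·2.0511] / (0.3122·√2.0511)
   = [0.484247 + 0.170517] / 0.447122 = 1.464396
d₂ = d₁ − σ√T = 1.464396 − 0.447122 = 1.017273
N(d₁) = 0.928457,  N(d₂) = 0.845488,  e^(−rT) = 0.931874
E₀ = V₀·N(d₁) − D·e^(−rT)·N(d₂)
   = 291.1130·0.928457 − 179.3725·0.931874·0.845488 = 128.960404
B₀ = V₀ − E₀ = 291.1130 − 128.960404 = 162.152596

B0=162.1526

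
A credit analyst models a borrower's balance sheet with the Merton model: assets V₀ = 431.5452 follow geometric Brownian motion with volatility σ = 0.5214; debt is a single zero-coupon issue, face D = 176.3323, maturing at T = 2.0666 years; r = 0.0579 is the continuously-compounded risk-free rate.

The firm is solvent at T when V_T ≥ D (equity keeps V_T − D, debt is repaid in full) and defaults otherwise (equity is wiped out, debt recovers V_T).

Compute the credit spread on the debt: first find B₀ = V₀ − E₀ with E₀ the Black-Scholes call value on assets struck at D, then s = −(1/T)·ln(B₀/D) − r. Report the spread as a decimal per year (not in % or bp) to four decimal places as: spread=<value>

d₁ = [ln(V₀/D) + (r + σ²/2)T] / (σ√T)
   = [ln(431.5452/176.3323) + (0.0579 + 0.5·0.5214²)·2.0666] / (0.5214·√2.0666)
   = [0.895002 + 0.400567] / 0.749548 = 1.728468
d₂ = d₁ − σ√T = 1.728468 − 0.749548 = 0.978920
N(d₁) = 0.958048,  N(d₂) = 0.836190,  e^(−rT) = 0.887225
E₀ = V₀·N(d₁) − D·e^(−rT)·N(d₂)
   = 431.5452·0.958048 − 176.3323·0.887225·0.836190 = 282.621882
B₀ = V₀ − E₀ = 431.5452 − 282.621882 = 148.923318
spread = −(1/T)·ln(B₀/D) − r = −(1/2.0666)·ln(148.923318/176.3323) − 0.0579 = 0.02384720

spread=0.0238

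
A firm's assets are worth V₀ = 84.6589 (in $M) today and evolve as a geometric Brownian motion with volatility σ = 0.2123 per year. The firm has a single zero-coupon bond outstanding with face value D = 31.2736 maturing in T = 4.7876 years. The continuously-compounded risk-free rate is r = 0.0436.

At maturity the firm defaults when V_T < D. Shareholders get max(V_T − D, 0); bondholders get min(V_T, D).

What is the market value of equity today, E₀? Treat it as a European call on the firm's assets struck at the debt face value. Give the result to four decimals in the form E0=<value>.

d₁ = [ln(V₀/D) + (r + σ²/2)T] / (σ√T)
   = [ln(84.6589/31.2736) + (0.0436 + 0.5·0.2123²)·4.7876] / (0.2123·√4.7876)
   = [0.995856 + 0.316631] / 0.464525 = 2.825440
d₂ = d₁ − σ√T = 2.825440 − 0.464525 = 2.360915
N(d₁) = 0.997639,  N(d₂) = 0.990885,  e^(−rT) = 0.811607
E₀ = V₀·N(d₁) − D·e^(−rT)·N(d₂)
   = 84.6589·0.997639 − 31.2736·0.811607·0.990885 = 59.308528

E0=59.3085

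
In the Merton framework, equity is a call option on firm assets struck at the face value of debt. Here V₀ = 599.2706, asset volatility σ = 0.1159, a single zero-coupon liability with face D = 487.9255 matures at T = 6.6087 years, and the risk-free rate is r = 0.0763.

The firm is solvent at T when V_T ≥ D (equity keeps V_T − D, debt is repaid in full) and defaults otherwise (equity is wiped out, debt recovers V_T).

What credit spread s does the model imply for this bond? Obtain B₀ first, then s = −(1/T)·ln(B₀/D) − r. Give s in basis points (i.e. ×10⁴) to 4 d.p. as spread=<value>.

spread=1.8291

d₁ = [ln(V₀/D) + (r + σ²/2)T] / (σ√T)
   = [ln(599.2706/487.9255) + (0.0763 + 0.5·0.1159²)·6.6087] / (0.1159·√6.6087)
   = [0.205551 + 0.548631] / 0.297949 = 2.531245
d₂ = d₁ − σ√T = 2.531245 − 0.297949 = 2.233296
N(d₁) = 0.994317,  N(d₂) = 0.987235,  e^(−rT) = 0.603962
E₀ = V₀·N(d₁) − D·e^(−rT)·N(d₂)
   = 599.2706·0.994317 − 487.9255·0.603962·0.987235 = 304.938088
B₀ = V₀ − E₀ = 599.2706 − 304.938088 = 294.332512
spread = −(1/T)·ln(B₀/D) − r = −(1/6.6087)·ln(294.332512/487.9255) − 0.0763 = 0.00018291
in basis points: 0.00018291 × 10⁴ = 1.8291 bp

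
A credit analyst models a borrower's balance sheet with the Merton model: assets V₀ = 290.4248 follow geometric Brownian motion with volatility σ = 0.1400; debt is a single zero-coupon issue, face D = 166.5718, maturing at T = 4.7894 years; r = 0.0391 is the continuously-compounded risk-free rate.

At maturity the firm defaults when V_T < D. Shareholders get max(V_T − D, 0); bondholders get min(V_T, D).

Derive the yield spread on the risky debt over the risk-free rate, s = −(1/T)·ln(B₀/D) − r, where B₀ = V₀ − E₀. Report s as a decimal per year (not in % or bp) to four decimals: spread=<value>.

spread=0.0002

d₁ = [ln(V₀/D) + (r + σ²/2)T] / (σ√T)
   = [ln(290.4248/166.5718) + (0.0391 + 0.5·0.1400²)·4.7894] / (0.1400·√4.7894)
   = [0.555918 + 0.234202] / 0.306386 = 2.578840
d₂ = d₁ − σ√T = 2.578840 − 0.306386 = 2.272454
N(d₁) = 0.995043,  N(d₂) = 0.988470,  e^(−rT) = 0.829224
E₀ = V₀·N(d₁) − D·e^(−rT)·N(d₂)
   = 290.4248·0.995043 − 166.5718·0.829224·0.988470 = 152.452538
B₀ = V₀ − E₀ = 290.4248 − 152.452538 = 137.972262
spread = −(1/T)·ln(B₀/D) − r = −(1/4.7894)·ln(137.972262/166.5718) − 0.0391 = 0.00023140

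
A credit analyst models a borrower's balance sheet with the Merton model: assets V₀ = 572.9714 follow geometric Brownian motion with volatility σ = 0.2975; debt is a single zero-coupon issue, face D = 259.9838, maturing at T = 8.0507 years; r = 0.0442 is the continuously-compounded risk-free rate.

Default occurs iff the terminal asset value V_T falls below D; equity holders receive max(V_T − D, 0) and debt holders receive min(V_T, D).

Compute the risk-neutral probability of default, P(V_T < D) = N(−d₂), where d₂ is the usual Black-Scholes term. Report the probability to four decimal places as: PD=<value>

d₁ = [ln(V₀/D) + (r + σ²/2)T] / (σ√T)
   = [ln(572.9714/259.9838) + (0.0442 + 0.5·0.2975²)·8.0507] / (0.2975·√8.0507)
   = [0.790216 + 0.712110] / 0.844119 = 1.779756
d₂ = d₁ − σ√T = 1.779756 − 0.844119 = 0.935637
risk-neutral PD = N(−d₂) = N(-0.935637) = 0.174730

PD=0.1747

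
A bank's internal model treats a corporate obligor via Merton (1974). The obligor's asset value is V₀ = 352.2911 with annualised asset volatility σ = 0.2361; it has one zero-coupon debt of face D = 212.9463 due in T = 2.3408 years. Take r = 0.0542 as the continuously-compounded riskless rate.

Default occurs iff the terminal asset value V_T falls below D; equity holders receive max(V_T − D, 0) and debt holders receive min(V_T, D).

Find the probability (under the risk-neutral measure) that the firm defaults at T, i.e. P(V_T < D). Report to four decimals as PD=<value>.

PD=0.0589

d₁ = [ln(V₀/D) + (r + σ²/2)T] / (σ√T)
   = [ln(352.2911/212.9463) + (0.0542 + 0.5·0.2361²)·2.3408] / (0.2361·√2.3408)
   = [0.503418 + 0.192113] / 0.361225 = 1.925477
d₂ = d₁ − σ√T = 1.925477 − 0.361225 = 1.564252
risk-neutral PD = N(−d₂) = N(-1.564252) = 0.058879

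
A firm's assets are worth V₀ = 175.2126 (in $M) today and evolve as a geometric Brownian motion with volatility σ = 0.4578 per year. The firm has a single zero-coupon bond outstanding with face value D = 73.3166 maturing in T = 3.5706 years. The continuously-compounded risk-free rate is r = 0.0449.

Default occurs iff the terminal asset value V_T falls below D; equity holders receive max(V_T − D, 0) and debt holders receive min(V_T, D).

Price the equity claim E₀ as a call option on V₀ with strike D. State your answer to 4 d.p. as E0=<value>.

d₁ = [ln(V₀/D) + (r + σ²/2)T] / (σ√T)
   = [ln(175.2126/73.3166) + (0.0449 + 0.5·0.4578²)·3.5706] / (0.4578·√3.5706)
   = [0.871213 + 0.534485] / 0.865060 = 1.624971
d₂ = d₁ − σ√T = 1.624971 − 0.865060 = 0.759910
N(d₁) = 0.947916,  N(d₂) = 0.776346,  e^(−rT) = 0.851871
E₀ = V₀·N(d₁) − D·e^(−rT)·N(d₂)
   = 175.2126·0.947916 − 73.3166·0.851871·0.776346 = 117.599063

E0=117.5991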